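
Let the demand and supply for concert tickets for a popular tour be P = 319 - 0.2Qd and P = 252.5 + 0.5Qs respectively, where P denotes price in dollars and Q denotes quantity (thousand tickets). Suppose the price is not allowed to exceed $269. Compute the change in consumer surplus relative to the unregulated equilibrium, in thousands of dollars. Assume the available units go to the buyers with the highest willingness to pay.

Rearranging demand gives Qd = 1595 - 5P; rearranging supply gives Qs = 2P - 505. In a free market, 1595 - 5P = 2P - 505 gives the equilibrium P* = 300, Q* = 95.
Because the ceiling (269) lies below the market-clearing price, it is binding.
At P = 269: Qd = 1595 - 5·269 = 250 and Qs = 2·269 - 505 = 33.
Consumer surplus without the control is ½ · (319 - 300) · 95 = 902.5.
With the ceiling, 33 units are sold at 269 (assume they go to the highest-value buyers). The demand price at Q = 33 is 312.4, so CS = ½ · [(319 - 269) + (312.4 - 269)] · 33 = 1541.1.
Change in consumer surplus = 1541.1 - 902.5 = 638.6.

638.6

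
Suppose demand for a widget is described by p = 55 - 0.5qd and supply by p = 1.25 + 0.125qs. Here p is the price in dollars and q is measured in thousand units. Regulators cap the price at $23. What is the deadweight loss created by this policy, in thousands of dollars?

Rearranging demand gives qd = 110 - 2p; rearranging supply gives qs = 8p - 10. Setting quantity demanded equal to quantity supplied, 110 - 2p = 8p - 10, gives p* = 12 and q* = 86.
Since 23 is above p* = 12, the ceiling does not bind and the free-market outcome prevails.
Since the control does not bind, no trades are prevented and deadweight loss is zero.

0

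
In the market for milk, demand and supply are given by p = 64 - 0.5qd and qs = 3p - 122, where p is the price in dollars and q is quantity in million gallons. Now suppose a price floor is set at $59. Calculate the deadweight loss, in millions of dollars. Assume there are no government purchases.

Rearranging demand gives qd = 128 - 2p. Equilibrium: 128 - 2p = 3p - 122, so 250 = 5p and p* = 50, q* = 28.
Since 59 > 50, the floor is binding.
At p = 59: qd = 128 - 2·59 = 10 and qs = 3·59 - 122 = 55.
Quantity traded falls to 10. At q = 10 the demand price is (128 - 10)/2 = 59 and the supply price is (122 + 10)/3 = 44.
Deadweight loss = ½ · (59 - 44) · (28 - 10) = ½ · 15 · 18 = 135.

135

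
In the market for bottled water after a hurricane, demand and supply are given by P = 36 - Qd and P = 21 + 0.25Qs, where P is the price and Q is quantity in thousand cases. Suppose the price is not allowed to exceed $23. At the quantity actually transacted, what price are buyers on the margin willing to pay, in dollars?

Rearranging demand gives Qd = 36 - P; rearranging supply gives Qs = 4P - 84. Without the control the market clears where 36 - P = 4P - 84, i.e. P* = 24 and Q* = 12.
Since 23 < 24, the ceiling is binding.
At P = 23: Qd = 36 - 23 = 13 and Qs = 4·23 - 84 = 8.
Only 8 units reach the market. On the demand curve, the marginal buyer's willingness to pay at Q = 8 is (36 - 8) = 28.

28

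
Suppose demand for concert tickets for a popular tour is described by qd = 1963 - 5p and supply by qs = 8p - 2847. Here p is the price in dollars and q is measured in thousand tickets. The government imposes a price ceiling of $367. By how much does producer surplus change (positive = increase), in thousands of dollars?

Without the control the market clears where 1963 - 5p = 8p - 2847, i.e. p* = 370 and q* = 113.
The ceiling of 367 is below the equilibrium price 370, so it binds.
At p = 367: qd = 1963 - 5·367 = 128 and qs = 8·367 - 2847 = 89.
Producer surplus without the control is ½ · (370 - 355.875) · 113 = 798.0625.
With the ceiling, producers sell 89 units at 367, so PS = ½ · (367 - 355.875) · 89 = 495.0625.
Change in producer surplus = 495.0625 - 798.0625 = -303.

-303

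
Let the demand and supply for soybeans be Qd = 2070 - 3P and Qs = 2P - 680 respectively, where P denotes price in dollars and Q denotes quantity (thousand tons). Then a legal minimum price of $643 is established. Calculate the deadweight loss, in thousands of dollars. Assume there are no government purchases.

32433.75

Equilibrium: 2070 - 3P = 2P - 680, so 2750 = 5P and P* = 550, Q* = 420.
The floor of 643 is above the equilibrium price 550, so it binds.
At P = 643: Qd = 2070 - 3·643 = 141 and Qs = 2·643 - 680 = 606.
Quantity traded falls to 141. At Q = 141 the demand price is (2070 - 141)/3 = 643 and the supply price is (680 + 141)/2 = 410.5.
Deadweight loss = ½ · (643 - 410.5) · (420 - 141) = ½ · 232.5 · 279 = 32433.75.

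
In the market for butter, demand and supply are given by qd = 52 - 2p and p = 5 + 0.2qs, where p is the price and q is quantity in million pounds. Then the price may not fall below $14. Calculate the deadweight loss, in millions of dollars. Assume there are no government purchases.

12.6

Rearranging supply gives qs = 5p - 25. Without the control the market clears where 52 - 2p = 5p - 25, i.e. p* = 11 and q* = 30.
Since 14 > 11, the floor is binding.
At p = 14: qd = 52 - 2·14 = 24 and qs = 5·14 - 25 = 45.
Quantity traded falls to 24. At q = 24 the demand price is (52 - 24)/2 = 14 and the supply price is (25 + 24)/5 = 9.8.
Deadweight loss = ½ · (14 - 9.8) · (30 - 24) = ½ · 4.2 · 6 = 12.6.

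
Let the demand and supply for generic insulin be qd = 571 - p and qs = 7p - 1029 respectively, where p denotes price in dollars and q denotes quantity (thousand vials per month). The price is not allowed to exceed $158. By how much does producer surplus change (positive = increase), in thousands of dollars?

Without the control the market clears where 571 - p = 7p - 1029, i.e. p* = 200 and q* = 371.
The ceiling of 158 is below the equilibrium price 200, so it binds.
At p = 158: qd = 571 - 158 = 413 and qs = 7·158 - 1029 = 77.
Producer surplus without the control is ½ · (200 - 147) · 371 = 9831.5.
With the ceiling, producers sell 77 units at 158, so PS = ½ · (158 - 147) · 77 = 423.5.
Change in producer surplus = 423.5 - 9831.5 = -9408.

-9408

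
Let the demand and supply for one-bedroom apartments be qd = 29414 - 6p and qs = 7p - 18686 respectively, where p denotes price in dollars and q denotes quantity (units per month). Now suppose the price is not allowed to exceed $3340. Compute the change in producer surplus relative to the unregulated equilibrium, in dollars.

Without the control the market clears where 29414 - 6p = 7p - 18686, i.e. p* = 3700 and q* = 7214.
Since 3340 < 3700, the ceiling is binding.
At p = 3340: qd = 29414 - 6·3340 = 9374 and qs = 7·3340 - 18686 = 4694.
Producer surplus without the control is ½ · (3700 - 18686/7) · 7214 = 26020898/7.
With the ceiling, producers sell 4694 units at 3340, so PS = ½ · (3340 - 18686/7) · 4694 = 11016818/7.
Change in producer surplus = 11016818/7 - 26020898/7 = -2143440.

-2143440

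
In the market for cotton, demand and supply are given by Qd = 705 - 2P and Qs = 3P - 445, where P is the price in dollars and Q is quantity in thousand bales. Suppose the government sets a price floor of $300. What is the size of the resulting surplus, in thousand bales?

350

Setting quantity demanded equal to quantity supplied, 705 - 2P = 3P - 445, gives P* = 230 and Q* = 245.
The floor of 300 is above the equilibrium price 230, so it binds.
At P = 300: Qd = 705 - 2·300 = 105 and Qs = 3·300 - 445 = 455.
Surplus = Qs - Qd = 455 - 105 = 350.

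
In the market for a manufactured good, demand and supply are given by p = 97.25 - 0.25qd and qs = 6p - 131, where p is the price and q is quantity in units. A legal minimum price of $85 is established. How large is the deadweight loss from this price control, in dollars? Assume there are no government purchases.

Rearranging demand gives qd = 389 - 4p. Setting quantity demanded equal to quantity supplied, 389 - 4p = 6p - 131, gives p* = 52 and q* = 181.
Because the floor (85) lies above the market-clearing price, it is binding.
At p = 85: qd = 389 - 4·85 = 49 and qs = 6·85 - 131 = 379.
Quantity traded falls to 49. At q = 49 the demand price is (389 - 49)/4 = 85 and the supply price is (131 + 49)/6 = 30.
Deadweight loss = ½ · (85 - 30) · (181 - 49) = ½ · 55 · 132 = 3630.

3630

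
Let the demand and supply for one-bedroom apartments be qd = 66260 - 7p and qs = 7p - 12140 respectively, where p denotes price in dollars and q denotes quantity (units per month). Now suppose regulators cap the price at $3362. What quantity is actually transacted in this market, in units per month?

11394

Setting quantity demanded equal to quantity supplied, 66260 - 7p = 7p - 12140, gives p* = 5600 and q* = 27060.
The ceiling of 3362 is below the equilibrium price 5600, so it binds.
At p = 3362: qd = 66260 - 7·3362 = 42726 and qs = 7·3362 - 12140 = 11394.
The quantity actually transacted is the short side, supply: 11394.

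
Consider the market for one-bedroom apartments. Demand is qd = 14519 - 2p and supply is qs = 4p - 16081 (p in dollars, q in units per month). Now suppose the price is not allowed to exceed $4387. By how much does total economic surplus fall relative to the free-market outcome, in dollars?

Without the control the market clears where 14519 - 2p = 4p - 16081, i.e. p* = 5100 and q* = 4319.
The ceiling of 4387 is below the equilibrium price 5100, so it binds.
At p = 4387: qd = 14519 - 2·4387 = 5745 and qs = 4·4387 - 16081 = 1467.
Quantity traded falls to 1467. At q = 1467 the demand price is (14519 - 1467)/2 = 6526 and the supply price is (16081 + 1467)/4 = 4387.
Deadweight loss = ½ · (6526 - 4387) · (4319 - 1467) = ½ · 2139 · 2852 = 3050214.

3050214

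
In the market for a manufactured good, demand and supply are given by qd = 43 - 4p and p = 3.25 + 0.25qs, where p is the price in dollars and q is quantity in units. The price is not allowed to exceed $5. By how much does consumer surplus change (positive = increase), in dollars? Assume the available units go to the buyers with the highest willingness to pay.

Rearranging supply gives qs = 4p - 13. Equilibrium: 43 - 4p = 4p - 13, so 56 = 8p and p* = 7, q* = 15.
The ceiling of 5 is below the equilibrium price 7, so it binds.
At p = 5: qd = 43 - 4·5 = 23 and qs = 4·5 - 13 = 7.
Consumer surplus without the control is ½ · (10.75 - 7) · 15 = 28.125.
With the ceiling, 7 units are sold at 5 (assume they go to the highest-value buyers). The demand price at q = 7 is 9, so CS = ½ · [(10.75 - 5) + (9 - 5)] · 7 = 34.125.
Change in consumer surplus = 34.125 - 28.125 = 6.

6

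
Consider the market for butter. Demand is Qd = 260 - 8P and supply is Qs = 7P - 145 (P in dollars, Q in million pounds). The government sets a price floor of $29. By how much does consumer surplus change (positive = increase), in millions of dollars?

Equilibrium: 260 - 8P = 7P - 145, so 405 = 15P and P* = 27, Q* = 44.
The floor of 29 is above the equilibrium price 27, so it binds.
At P = 29: Qd = 260 - 8·29 = 28 and Qs = 7·29 - 145 = 58.
Consumer surplus without the control is ½ · (32.5 - 27) · 44 = 121.
With the floor, consumers buy 28 units at 29, so CS = ½ · (32.5 - 29) · 28 = 49.
Change in consumer surplus = 49 - 121 = -72.

-72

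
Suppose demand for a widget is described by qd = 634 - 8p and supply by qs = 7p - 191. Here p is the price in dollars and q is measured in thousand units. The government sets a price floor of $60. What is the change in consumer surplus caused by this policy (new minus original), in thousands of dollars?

-870

Equilibrium: 634 - 8p = 7p - 191, so 825 = 15p and p* = 55, q* = 194.
Because the floor (60) lies above the market-clearing price, it is binding.
At p = 60: qd = 634 - 8·60 = 154 and qs = 7·60 - 191 = 229.
Consumer surplus without the control is ½ · (79.25 - 55) · 194 = 2352.25.
With the floor, consumers buy 154 units at 60, so CS = ½ · (79.25 - 60) · 154 = 1482.25.
Change in consumer surplus = 1482.25 - 2352.25 = -870.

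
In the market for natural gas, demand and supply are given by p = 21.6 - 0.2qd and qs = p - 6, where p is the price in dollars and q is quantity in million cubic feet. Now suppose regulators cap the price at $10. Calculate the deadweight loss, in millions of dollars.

48.6

Rearranging demand gives qd = 108 - 5p. In a free market, 108 - 5p = p - 6 gives the equilibrium p* = 19, q* = 13.
Since 10 < 19, the ceiling is binding.
At p = 10: qd = 108 - 5·10 = 58 and qs = 10 - 6 = 4.
Quantity traded falls to 4. At q = 4 the demand price is (108 - 4)/5 = 20.8 and the supply price is 6 + 4 = 10.
Deadweight loss = ½ · (20.8 - 10) · (13 - 4) = ½ · 10.8 · 9 = 48.6.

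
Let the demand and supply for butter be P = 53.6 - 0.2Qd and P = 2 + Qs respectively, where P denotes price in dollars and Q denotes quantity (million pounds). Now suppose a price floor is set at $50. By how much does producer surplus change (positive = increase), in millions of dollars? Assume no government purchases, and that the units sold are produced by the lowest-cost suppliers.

-222.5

Rearranging demand gives Qd = 268 - 5P; rearranging supply gives Qs = P - 2. In a free market, 268 - 5P = P - 2 gives the equilibrium P* = 45, Q* = 43.
The floor of 50 is above the equilibrium price 45, so it binds.
At P = 50: Qd = 268 - 5·50 = 18 and Qs = 50 - 2 = 48.
Producer surplus without the control is ½ · (45 - 2) · 43 = 924.5.
With the floor, 18 units are sold at 50. The supply price at Q = 18 is 20, so PS = ½ · [(50 - 2) + (50 - 20)] · 18 = 702.
Change in producer surplus = 702 - 924.5 = -222.5.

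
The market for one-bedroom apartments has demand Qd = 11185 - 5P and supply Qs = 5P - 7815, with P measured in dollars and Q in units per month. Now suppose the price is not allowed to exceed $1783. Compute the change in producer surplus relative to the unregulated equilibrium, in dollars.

-162922.5

In a free market, 11185 - 5P = 5P - 7815 gives the equilibrium P* = 1900, Q* = 1685.
The ceiling of 1783 is below the equilibrium price 1900, so it binds.
At P = 1783: Qd = 11185 - 5·1783 = 2270 and Qs = 5·1783 - 7815 = 1100.
Producer surplus without the control is ½ · (1900 - 1563) · 1685 = 283922.5.
With the ceiling, producers sell 1100 units at 1783, so PS = ½ · (1783 - 1563) · 1100 = 121000.
Change in producer surplus = 121000 - 283922.5 = -162922.5.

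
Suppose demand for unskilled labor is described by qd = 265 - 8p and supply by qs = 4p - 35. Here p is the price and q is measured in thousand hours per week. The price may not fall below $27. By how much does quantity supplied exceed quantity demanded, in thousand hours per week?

Equilibrium: 265 - 8p = 4p - 35, so 300 = 12p and p* = 25, q* = 65.
Since 27 > 25, the floor is binding.
At p = 27: qd = 265 - 8·27 = 49 and qs = 4·27 - 35 = 73.
Surplus = qs - qd = 73 - 49 = 24.

24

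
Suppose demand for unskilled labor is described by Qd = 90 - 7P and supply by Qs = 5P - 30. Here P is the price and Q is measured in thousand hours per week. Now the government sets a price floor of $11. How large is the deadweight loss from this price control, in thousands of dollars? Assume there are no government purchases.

8.4

In a free market, 90 - 7P = 5P - 30 gives the equilibrium P* = 10, Q* = 20.
Because the floor (11) lies above the market-clearing price, it is binding.
At P = 11: Qd = 90 - 7·11 = 13 and Qs = 5·11 - 30 = 25.
Quantity traded falls to 13. At Q = 13 the demand price is (90 - 13)/7 = 11 and the supply price is (30 + 13)/5 = 8.6.
Deadweight loss = ½ · (11 - 8.6) · (20 - 13) = ½ · 2.4 · 7 = 8.4.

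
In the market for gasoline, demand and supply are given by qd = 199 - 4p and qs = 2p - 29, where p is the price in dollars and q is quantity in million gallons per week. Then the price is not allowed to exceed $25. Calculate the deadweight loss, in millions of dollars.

Equilibrium: 199 - 4p = 2p - 29, so 228 = 6p and p* = 38, q* = 47.
Since 25 < 38, the ceiling is binding.
At p = 25: qd = 199 - 4·25 = 99 and qs = 2·25 - 29 = 21.
Quantity traded falls to 21. At q = 21 the demand price is (199 - 21)/4 = 44.5 and the supply price is (29 + 21)/2 = 25.
Deadweight loss = ½ · (44.5 - 25) · (47 - 21) = ½ · 19.5 · 26 = 253.5.

253.5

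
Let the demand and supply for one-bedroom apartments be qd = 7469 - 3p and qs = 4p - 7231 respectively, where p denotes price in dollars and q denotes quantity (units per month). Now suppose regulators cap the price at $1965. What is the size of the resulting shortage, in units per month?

Setting quantity demanded equal to quantity supplied, 7469 - 3p = 4p - 7231, gives p* = 2100 and q* = 1169.
Since 1965 < 2100, the ceiling is binding.
At p = 1965: qd = 7469 - 3·1965 = 1574 and qs = 4·1965 - 7231 = 629.
Shortage = qd - qs = 1574 - 629 = 945.

945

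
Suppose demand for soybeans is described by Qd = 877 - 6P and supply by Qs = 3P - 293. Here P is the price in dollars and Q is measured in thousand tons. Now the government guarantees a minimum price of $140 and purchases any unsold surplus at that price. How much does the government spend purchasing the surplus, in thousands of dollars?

In a free market, 877 - 6P = 3P - 293 gives the equilibrium P* = 130, Q* = 97.
Because the floor (140) lies above the market-clearing price, it is binding.
At P = 140: Qd = 877 - 6·140 = 37 and Qs = 3·140 - 293 = 127.
Surplus = Qs - Qd = 90.
Government expenditure = surplus × support price = 90 × 140 = 12600.

12600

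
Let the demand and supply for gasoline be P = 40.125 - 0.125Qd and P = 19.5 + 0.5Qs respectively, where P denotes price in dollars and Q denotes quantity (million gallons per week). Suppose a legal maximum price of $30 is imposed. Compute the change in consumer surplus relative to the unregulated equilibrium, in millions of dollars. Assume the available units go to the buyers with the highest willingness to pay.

117

Rearranging demand gives Qd = 321 - 8P; rearranging supply gives Qs = 2P - 39. Equilibrium: 321 - 8P = 2P - 39, so 360 = 10P and P* = 36, Q* = 33.
Because the ceiling (30) lies below the market-clearing price, it is binding.
At P = 30: Qd = 321 - 8·30 = 81 and Qs = 2·30 - 39 = 21.
Consumer surplus without the control is ½ · (40.125 - 36) · 33 = 68.0625.
With the ceiling, 21 units are sold at 30 (assume they go to the highest-value buyers). The demand price at Q = 21 is 37.5, so CS = ½ · [(40.125 - 30) + (37.5 - 30)] · 21 = 185.0625.
Change in consumer surplus = 185.0625 - 68.0625 = 117.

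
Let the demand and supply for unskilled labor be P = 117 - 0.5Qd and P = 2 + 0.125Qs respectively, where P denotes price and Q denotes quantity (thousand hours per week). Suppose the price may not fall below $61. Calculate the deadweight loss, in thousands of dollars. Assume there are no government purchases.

1620

Rearranging demand gives Qd = 234 - 2P; rearranging supply gives Qs = 8P - 16. Setting quantity demanded equal to quantity supplied, 234 - 2P = 8P - 16, gives P* = 25 and Q* = 184.
Since 61 > 25, the floor is binding.
At P = 61: Qd = 234 - 2·61 = 112 and Qs = 8·61 - 16 = 472.
Quantity traded falls to 112. At Q = 112 the demand price is (234 - 112)/2 = 61 and the supply price is (16 + 112)/8 = 16.
Deadweight loss = ½ · (61 - 16) · (184 - 112) = ½ · 45 · 72 = 1620.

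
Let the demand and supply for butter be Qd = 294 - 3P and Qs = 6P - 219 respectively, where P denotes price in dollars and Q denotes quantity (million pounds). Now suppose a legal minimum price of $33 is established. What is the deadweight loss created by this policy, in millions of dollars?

0

In a free market, 294 - 3P = 6P - 219 gives the equilibrium P* = 57, Q* = 123.
The floor of 33 is below the equilibrium price 57, so it is not binding; the market clears at P* = 57, Q* = 123.
Since the control does not bind, no trades are prevented and deadweight loss is zero.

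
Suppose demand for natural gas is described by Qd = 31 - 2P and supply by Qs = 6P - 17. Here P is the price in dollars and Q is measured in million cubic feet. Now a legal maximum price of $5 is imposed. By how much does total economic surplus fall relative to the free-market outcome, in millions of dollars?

In a free market, 31 - 2P = 6P - 17 gives the equilibrium P* = 6, Q* = 19.
Because the ceiling (5) lies below the market-clearing price, it is binding.
At P = 5: Qd = 31 - 2·5 = 21 and Qs = 6·5 - 17 = 13.
Quantity traded falls to 13. At Q = 13 the demand price is (31 - 13)/2 = 9 and the supply price is (17 + 13)/6 = 5.
Deadweight loss = ½ · (9 - 5) · (19 - 13) = ½ · 4 · 6 = 12.

12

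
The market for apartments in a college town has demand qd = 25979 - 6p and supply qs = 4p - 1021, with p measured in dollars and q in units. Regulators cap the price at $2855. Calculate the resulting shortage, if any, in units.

0

Setting quantity demanded equal to quantity supplied, 25979 - 6p = 4p - 1021, gives p* = 2700 and q* = 9779.
Since 2855 is above p* = 2700, the ceiling does not bind and the free-market outcome prevails.
Since the control does not bind, there is no shortage.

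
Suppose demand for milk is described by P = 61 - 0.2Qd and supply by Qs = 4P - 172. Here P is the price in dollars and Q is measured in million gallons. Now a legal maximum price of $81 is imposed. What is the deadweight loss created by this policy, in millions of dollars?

0

Rearranging demand gives Qd = 305 - 5P. Equilibrium: 305 - 5P = 4P - 172, so 477 = 9P and P* = 53, Q* = 40.
Since 81 is above P* = 53, the ceiling does not bind and the free-market outcome prevails.
Since the control does not bind, no trades are prevented and deadweight loss is zero.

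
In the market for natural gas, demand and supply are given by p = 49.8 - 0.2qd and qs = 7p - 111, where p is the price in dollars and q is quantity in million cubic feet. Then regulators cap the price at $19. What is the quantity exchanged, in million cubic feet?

Rearranging demand gives qd = 249 - 5p. In a free market, 249 - 5p = 7p - 111 gives the equilibrium p* = 30, q* = 99.
The ceiling of 19 is below the equilibrium price 30, so it binds.
At p = 19: qd = 249 - 5·19 = 154 and qs = 7·19 - 111 = 22.
The quantity actually transacted is the short side, supply: 22.

22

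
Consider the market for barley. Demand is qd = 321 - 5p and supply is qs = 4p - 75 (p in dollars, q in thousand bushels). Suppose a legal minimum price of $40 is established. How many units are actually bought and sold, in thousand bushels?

Equilibrium: 321 - 5p = 4p - 75, so 396 = 9p and p* = 44, q* = 101.
The floor of 40 is below the equilibrium price 44, so it is not binding; the market clears at p* = 44, q* = 101.

101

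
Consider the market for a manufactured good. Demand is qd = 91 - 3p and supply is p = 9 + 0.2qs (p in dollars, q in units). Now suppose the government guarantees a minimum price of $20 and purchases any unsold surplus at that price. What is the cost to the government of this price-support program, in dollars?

Rearranging supply gives qs = 5p - 45. Equilibrium: 91 - 3p = 5p - 45, so 136 = 8p and p* = 17, q* = 40.
The floor of 20 is above the equilibrium price 17, so it binds.
At p = 20: qd = 91 - 3·20 = 31 and qs = 5·20 - 45 = 55.
Surplus = qs - qd = 24.
Government expenditure = surplus × support price = 24 × 20 = 480.

480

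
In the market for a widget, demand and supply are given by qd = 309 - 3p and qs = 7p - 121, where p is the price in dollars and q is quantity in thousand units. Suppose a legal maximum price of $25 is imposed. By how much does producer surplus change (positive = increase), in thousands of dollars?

-2106

In a free market, 309 - 3p = 7p - 121 gives the equilibrium p* = 43, q* = 180.
Because the ceiling (25) lies below the market-clearing price, it is binding.
At p = 25: qd = 309 - 3·25 = 234 and qs = 7·25 - 121 = 54.
Producer surplus without the control is ½ · (43 - 121/7) · 180 = 16200/7.
With the ceiling, producers sell 54 units at 25, so PS = ½ · (25 - 121/7) · 54 = 1458/7.
Change in producer surplus = 1458/7 - 16200/7 = -2106.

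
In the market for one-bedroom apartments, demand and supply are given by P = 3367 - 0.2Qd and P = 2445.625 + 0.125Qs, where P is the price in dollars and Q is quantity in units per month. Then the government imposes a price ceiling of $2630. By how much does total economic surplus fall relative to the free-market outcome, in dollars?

Rearranging demand gives Qd = 16835 - 5P; rearranging supply gives Qs = 8P - 19565. Equilibrium: 16835 - 5P = 8P - 19565, so 36400 = 13P and P* = 2800, Q* = 2835.
Because the ceiling (2630) lies below the market-clearing price, it is binding.
At P = 2630: Qd = 16835 - 5·2630 = 3685 and Qs = 8·2630 - 19565 = 1475.
Quantity traded falls to 1475. At Q = 1475 the demand price is (16835 - 1475)/5 = 3072 and the supply price is (19565 + 1475)/8 = 2630.
Deadweight loss = ½ · (3072 - 2630) · (2835 - 1475) = ½ · 442 · 1360 = 300560.

300560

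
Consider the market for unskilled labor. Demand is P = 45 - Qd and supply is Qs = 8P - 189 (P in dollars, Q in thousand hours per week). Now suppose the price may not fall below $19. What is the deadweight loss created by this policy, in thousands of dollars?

Rearranging demand gives Qd = 45 - P. Equilibrium: 45 - P = 8P - 189, so 234 = 9P and P* = 26, Q* = 19.
Since 19 is below P* = 26, the floor does not bind and the free-market outcome prevails.
Since the control does not bind, no trades are prevented and deadweight loss is zero.

0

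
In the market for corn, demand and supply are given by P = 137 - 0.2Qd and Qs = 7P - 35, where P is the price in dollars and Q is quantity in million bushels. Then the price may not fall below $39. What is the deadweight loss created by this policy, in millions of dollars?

0

Rearranging demand gives Qd = 685 - 5P. Without the control the market clears where 685 - 5P = 7P - 35, i.e. P* = 60 and Q* = 385.
The floor of 39 is below the equilibrium price 60, so it is not binding; the market clears at P* = 60, Q* = 385.
Since the control does not bind, no trades are prevented and deadweight loss is zero.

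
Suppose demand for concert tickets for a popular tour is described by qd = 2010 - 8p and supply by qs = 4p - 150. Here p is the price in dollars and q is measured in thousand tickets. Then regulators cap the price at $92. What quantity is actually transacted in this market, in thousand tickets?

Equilibrium: 2010 - 8p = 4p - 150, so 2160 = 12p and p* = 180, q* = 570.
Because the ceiling (92) lies below the market-clearing price, it is binding.
At p = 92: qd = 2010 - 8·92 = 1274 and qs = 4·92 - 150 = 218.
The quantity actually transacted is the short side, supply: 218.

218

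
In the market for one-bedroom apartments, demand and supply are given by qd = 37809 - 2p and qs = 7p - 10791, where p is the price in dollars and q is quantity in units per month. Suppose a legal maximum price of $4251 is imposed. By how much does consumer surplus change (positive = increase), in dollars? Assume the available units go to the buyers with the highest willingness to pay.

In a free market, 37809 - 2p = 7p - 10791 gives the equilibrium p* = 5400, q* = 27009.
The ceiling of 4251 is below the equilibrium price 5400, so it binds.
At p = 4251: qd = 37809 - 2·4251 = 29307 and qs = 7·4251 - 10791 = 18966.
Consumer surplus without the control is ½ · (18904.5 - 5400) · 27009 = 182371520.25.
With the ceiling, 18966 units are sold at 4251 (assume they go to the highest-value buyers). The demand price at q = 18966 is 9421.5, so CS = ½ · [(18904.5 - 4251) + (9421.5 - 4251)] · 18966 = 187990992.
Change in consumer surplus = 187990992 - 182371520.25 = 5619471.75.

5619471.75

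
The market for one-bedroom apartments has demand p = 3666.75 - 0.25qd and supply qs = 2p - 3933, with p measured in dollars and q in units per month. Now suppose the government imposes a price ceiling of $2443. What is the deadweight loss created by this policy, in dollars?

647473.5

Rearranging demand gives qd = 14667 - 4p. Setting quantity demanded equal to quantity supplied, 14667 - 4p = 2p - 3933, gives p* = 3100 and q* = 2267.
Because the ceiling (2443) lies below the market-clearing price, it is binding.
At p = 2443: qd = 14667 - 4·2443 = 4895 and qs = 2·2443 - 3933 = 953.
Quantity traded falls to 953. At q = 953 the demand price is (14667 - 953)/4 = 3428.5 and the supply price is (3933 + 953)/2 = 2443.
Deadweight loss = ½ · (3428.5 - 2443) · (2267 - 953) = ½ · 985.5 · 1314 = 647473.5.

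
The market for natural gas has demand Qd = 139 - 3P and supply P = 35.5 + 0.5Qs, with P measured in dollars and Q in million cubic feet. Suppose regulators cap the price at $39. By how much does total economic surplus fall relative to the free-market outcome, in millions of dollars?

15

Rearranging supply gives Qs = 2P - 71. In a free market, 139 - 3P = 2P - 71 gives the equilibrium P* = 42, Q* = 13.
Since 39 < 42, the ceiling is binding.
At P = 39: Qd = 139 - 3·39 = 22 and Qs = 2·39 - 71 = 7.
Quantity traded falls to 7. At Q = 7 the demand price is (139 - 7)/3 = 44 and the supply price is (71 + 7)/2 = 39.
Deadweight loss = ½ · (44 - 39) · (13 - 7) = ½ · 5 · 6 = 15.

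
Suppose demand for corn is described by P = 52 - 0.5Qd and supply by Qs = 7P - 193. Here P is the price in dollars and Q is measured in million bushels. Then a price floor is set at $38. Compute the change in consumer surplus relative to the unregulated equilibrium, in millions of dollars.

Rearranging demand gives Qd = 104 - 2P. In a free market, 104 - 2P = 7P - 193 gives the equilibrium P* = 33, Q* = 38.
The floor of 38 is above the equilibrium price 33, so it binds.
At P = 38: Qd = 104 - 2·38 = 28 and Qs = 7·38 - 193 = 73.
Consumer surplus without the control is ½ · (52 - 33) · 38 = 361.
With the floor, consumers buy 28 units at 38, so CS = ½ · (52 - 38) · 28 = 196.
Change in consumer surplus = 196 - 361 = -165.

-165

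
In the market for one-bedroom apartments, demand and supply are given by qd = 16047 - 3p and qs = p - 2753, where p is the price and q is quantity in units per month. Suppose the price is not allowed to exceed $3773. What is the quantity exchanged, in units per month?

1020

Setting quantity demanded equal to quantity supplied, 16047 - 3p = p - 2753, gives p* = 4700 and q* = 1947.
Because the ceiling (3773) lies below the market-clearing price, it is binding.
At p = 3773: qd = 16047 - 3·3773 = 4728 and qs = 3773 - 2753 = 1020.
The quantity actually transacted is the short side, supply: 1020.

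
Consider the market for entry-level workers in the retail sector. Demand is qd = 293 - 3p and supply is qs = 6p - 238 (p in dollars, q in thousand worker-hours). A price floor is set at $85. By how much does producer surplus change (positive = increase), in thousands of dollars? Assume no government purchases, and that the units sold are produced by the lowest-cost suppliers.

481

Equilibrium: 293 - 3p = 6p - 238, so 531 = 9p and p* = 59, q* = 116.
The floor of 85 is above the equilibrium price 59, so it binds.
At p = 85: qd = 293 - 3·85 = 38 and qs = 6·85 - 238 = 272.
Producer surplus without the control is ½ · (59 - 119/3) · 116 = 3364/3.
With the floor, 38 units are sold at 85. The supply price at q = 38 is 46, so PS = ½ · [(85 - 119/3) + (85 - 46)] · 38 = 4807/3.
Change in producer surplus = 4807/3 - 3364/3 = 481.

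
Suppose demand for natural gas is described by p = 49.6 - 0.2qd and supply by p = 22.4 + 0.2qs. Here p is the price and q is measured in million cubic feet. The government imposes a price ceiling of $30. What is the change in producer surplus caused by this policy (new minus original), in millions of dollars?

-318

Rearranging demand gives qd = 248 - 5p; rearranging supply gives qs = 5p - 112. Equilibrium: 248 - 5p = 5p - 112, so 360 = 10p and p* = 36, q* = 68.
Because the ceiling (30) lies below the market-clearing price, it is binding.
At p = 30: qd = 248 - 5·30 = 98 and qs = 5·30 - 112 = 38.
Producer surplus without the control is ½ · (36 - 22.4) · 68 = 462.4.
With the ceiling, producers sell 38 units at 30, so PS = ½ · (30 - 22.4) · 38 = 144.4.
Change in producer surplus = 144.4 - 462.4 = -318.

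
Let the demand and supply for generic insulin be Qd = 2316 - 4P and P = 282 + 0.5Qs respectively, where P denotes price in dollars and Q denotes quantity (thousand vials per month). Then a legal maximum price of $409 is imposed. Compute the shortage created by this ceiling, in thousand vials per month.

426

Rearranging supply gives Qs = 2P - 564. In a free market, 2316 - 4P = 2P - 564 gives the equilibrium P* = 480, Q* = 396.
Because the ceiling (409) lies below the market-clearing price, it is binding.
At P = 409: Qd = 2316 - 4·409 = 680 and Qs = 2·409 - 564 = 254.
Shortage = Qd - Qs = 680 - 254 = 426.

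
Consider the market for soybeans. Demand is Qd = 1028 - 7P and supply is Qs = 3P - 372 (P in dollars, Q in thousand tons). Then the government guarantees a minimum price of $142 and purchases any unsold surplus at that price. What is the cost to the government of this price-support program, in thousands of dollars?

2840

Setting quantity demanded equal to quantity supplied, 1028 - 7P = 3P - 372, gives P* = 140 and Q* = 48.
The floor of 142 is above the equilibrium price 140, so it binds.
At P = 142: Qd = 1028 - 7·142 = 34 and Qs = 3·142 - 372 = 54.
Surplus = Qs - Qd = 20.
Government expenditure = surplus × support price = 20 × 142 = 2840.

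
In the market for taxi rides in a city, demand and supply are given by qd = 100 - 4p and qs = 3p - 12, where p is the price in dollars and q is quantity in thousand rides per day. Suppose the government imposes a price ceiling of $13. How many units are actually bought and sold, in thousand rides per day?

Setting quantity demanded equal to quantity supplied, 100 - 4p = 3p - 12, gives p* = 16 and q* = 36.
Because the ceiling (13) lies below the market-clearing price, it is binding.
At p = 13: qd = 100 - 4·13 = 48 and qs = 3·13 - 12 = 27.
The quantity actually transacted is the short side, supply: 27.

27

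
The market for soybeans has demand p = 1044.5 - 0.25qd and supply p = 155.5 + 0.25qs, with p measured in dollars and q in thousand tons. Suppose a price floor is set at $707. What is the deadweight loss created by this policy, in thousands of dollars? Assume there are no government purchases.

Rearranging demand gives qd = 4178 - 4p; rearranging supply gives qs = 4p - 622. Equilibrium: 4178 - 4p = 4p - 622, so 4800 = 8p and p* = 600, q* = 1778.
Since 707 > 600, the floor is binding.
At p = 707: qd = 4178 - 4·707 = 1350 and qs = 4·707 - 622 = 2206.
Quantity traded falls to 1350. At q = 1350 the demand price is (4178 - 1350)/4 = 707 and the supply price is (622 + 1350)/4 = 493.
Deadweight loss = ½ · (707 - 493) · (1778 - 1350) = ½ · 214 · 428 = 45796.

45796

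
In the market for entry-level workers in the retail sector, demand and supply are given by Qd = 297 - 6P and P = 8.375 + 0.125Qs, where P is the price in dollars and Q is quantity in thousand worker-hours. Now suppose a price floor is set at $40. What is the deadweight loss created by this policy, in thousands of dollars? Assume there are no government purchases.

Rearranging supply gives Qs = 8P - 67. Setting quantity demanded equal to quantity supplied, 297 - 6P = 8P - 67, gives P* = 26 and Q* = 141.
Since 40 > 26, the floor is binding.
At P = 40: Qd = 297 - 6·40 = 57 and Qs = 8·40 - 67 = 253.
Quantity traded falls to 57. At Q = 57 the demand price is (297 - 57)/6 = 40 and the supply price is (67 + 57)/8 = 15.5.
Deadweight loss = ½ · (40 - 15.5) · (141 - 57) = ½ · 24.5 · 84 = 1029.

1029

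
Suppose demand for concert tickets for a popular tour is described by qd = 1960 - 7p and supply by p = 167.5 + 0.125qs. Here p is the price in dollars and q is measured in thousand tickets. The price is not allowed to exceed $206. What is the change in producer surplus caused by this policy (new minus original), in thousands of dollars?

Rearranging supply gives qs = 8p - 1340. Without the control the market clears where 1960 - 7p = 8p - 1340, i.e. p* = 220 and q* = 420.
Since 206 < 220, the ceiling is binding.
At p = 206: qd = 1960 - 7·206 = 518 and qs = 8·206 - 1340 = 308.
Producer surplus without the control is ½ · (220 - 167.5) · 420 = 11025.
With the ceiling, producers sell 308 units at 206, so PS = ½ · (206 - 167.5) · 308 = 5929.
Change in producer surplus = 5929 - 11025 = -5096.

-5096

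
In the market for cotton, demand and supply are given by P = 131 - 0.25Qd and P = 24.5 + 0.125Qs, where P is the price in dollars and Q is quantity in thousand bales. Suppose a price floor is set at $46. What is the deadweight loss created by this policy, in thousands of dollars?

Rearranging demand gives Qd = 524 - 4P; rearranging supply gives Qs = 8P - 196. Without the control the market clears where 524 - 4P = 8P - 196, i.e. P* = 60 and Q* = 284.
The floor of 46 is below the equilibrium price 60, so it is not binding; the market clears at P* = 60, Q* = 284.
Since the control does not bind, no trades are prevented and deadweight loss is zero.

0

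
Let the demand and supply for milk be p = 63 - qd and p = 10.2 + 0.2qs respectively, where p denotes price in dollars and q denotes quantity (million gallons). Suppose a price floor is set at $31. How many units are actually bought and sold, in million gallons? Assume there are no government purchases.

Rearranging demand gives qd = 63 - p; rearranging supply gives qs = 5p - 51. Equilibrium: 63 - p = 5p - 51, so 114 = 6p and p* = 19, q* = 44.
Because the floor (31) lies above the market-clearing price, it is binding.
At p = 31: qd = 63 - 31 = 32 and qs = 5·31 - 51 = 104.
The quantity actually transacted is the short side, demand: 32.

32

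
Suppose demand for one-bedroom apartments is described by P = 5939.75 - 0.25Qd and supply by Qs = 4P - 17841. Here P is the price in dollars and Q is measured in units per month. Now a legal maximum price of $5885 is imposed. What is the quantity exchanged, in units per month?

2959

Rearranging demand gives Qd = 23759 - 4P. In a free market, 23759 - 4P = 4P - 17841 gives the equilibrium P* = 5200, Q* = 2959.
The ceiling of 5885 is above the equilibrium price 5200, so it is not binding; the market clears at P* = 5200, Q* = 2959.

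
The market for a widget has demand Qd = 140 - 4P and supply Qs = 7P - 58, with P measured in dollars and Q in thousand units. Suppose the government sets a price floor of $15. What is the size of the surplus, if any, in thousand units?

In a free market, 140 - 4P = 7P - 58 gives the equilibrium P* = 18, Q* = 68.
Since 15 is below P* = 18, the floor does not bind and the free-market outcome prevails.
Since the control does not bind, there is no surplus.

0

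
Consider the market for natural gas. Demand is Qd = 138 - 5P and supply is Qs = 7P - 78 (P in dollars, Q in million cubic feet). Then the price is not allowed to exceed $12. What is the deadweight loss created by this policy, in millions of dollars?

302.4

Setting quantity demanded equal to quantity supplied, 138 - 5P = 7P - 78, gives P* = 18 and Q* = 48.
Since 12 < 18, the ceiling is binding.
At P = 12: Qd = 138 - 5·12 = 78 and Qs = 7·12 - 78 = 6.
Quantity traded falls to 6. At Q = 6 the demand price is (138 - 6)/5 = 26.4 and the supply price is (78 + 6)/7 = 12.
Deadweight loss = ½ · (26.4 - 12) · (48 - 6) = ½ · 14.4 · 42 = 302.4.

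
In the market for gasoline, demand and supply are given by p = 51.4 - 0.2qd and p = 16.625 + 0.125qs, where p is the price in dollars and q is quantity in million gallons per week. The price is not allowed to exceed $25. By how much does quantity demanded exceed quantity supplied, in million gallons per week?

Rearranging demand gives qd = 257 - 5p; rearranging supply gives qs = 8p - 133. Setting quantity demanded equal to quantity supplied, 257 - 5p = 8p - 133, gives p* = 30 and q* = 107.
The ceiling of 25 is below the equilibrium price 30, so it binds.
At p = 25: qd = 257 - 5·25 = 132 and qs = 8·25 - 133 = 67.
Shortage = qd - qs = 132 - 67 = 65.

65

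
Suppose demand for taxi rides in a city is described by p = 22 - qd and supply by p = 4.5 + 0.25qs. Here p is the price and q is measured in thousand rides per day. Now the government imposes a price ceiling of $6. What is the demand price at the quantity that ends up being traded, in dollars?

Rearranging demand gives qd = 22 - p; rearranging supply gives qs = 4p - 18. Without the control the market clears where 22 - p = 4p - 18, i.e. p* = 8 and q* = 14.
Because the ceiling (6) lies below the market-clearing price, it is binding.
At p = 6: qd = 22 - 6 = 16 and qs = 4·6 - 18 = 6.
Only 6 units reach the market. On the demand curve, the marginal buyer's willingness to pay at q = 6 is (22 - 6) = 16.

16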